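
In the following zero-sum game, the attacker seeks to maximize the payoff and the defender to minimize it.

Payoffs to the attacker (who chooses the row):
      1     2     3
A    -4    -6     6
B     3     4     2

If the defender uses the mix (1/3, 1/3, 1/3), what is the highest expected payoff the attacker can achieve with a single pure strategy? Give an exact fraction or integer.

3

A: (-4)·(1/3) + (-6)·(1/3) + (6)·(1/3) = -4/3.
B: (3)·(1/3) + (4)·(1/3) + (2)·(1/3) = 3.
The best pure response is B with expected payoff 3.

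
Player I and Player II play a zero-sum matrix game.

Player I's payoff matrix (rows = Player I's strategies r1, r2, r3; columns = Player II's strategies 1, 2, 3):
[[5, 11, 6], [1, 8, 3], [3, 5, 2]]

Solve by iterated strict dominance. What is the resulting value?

Row r3 is strictly dominated by row r1 (5>3, 11>5, 6>2); eliminate r3.
Row r2 is strictly dominated by row r1 (5>1, 11>8, 6>3); eliminate r2.
Column 2 is strictly dominated by 1 for Player II (5<11); eliminate 2.
Column 3 is strictly dominated by 1 for Player II (5<6); eliminate 3.
Only (r1, 1) remains, with payoff 5.

5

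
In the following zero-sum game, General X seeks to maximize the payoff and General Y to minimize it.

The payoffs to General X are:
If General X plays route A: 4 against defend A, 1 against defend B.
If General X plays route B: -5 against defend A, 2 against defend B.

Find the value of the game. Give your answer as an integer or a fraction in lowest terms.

Row minima are 1 and -5, so General X's maximin is 1; column maxima are 4 and 2, so General Y's minimax is 2. These differ, so the equilibrium is in mixed strategies.
Let General X play route A with probability p. General Y is indifferent when 4p − 5(1−p) = p + 2(1−p), giving p = 7/10.
Let General Y play defend A with probability q. General X is indifferent when 4q + (1−q) = −5q + 2(1−q), giving q = 1/10.
The value is 4·(1/10) + (1)·(9/10) = 13/10.

13/10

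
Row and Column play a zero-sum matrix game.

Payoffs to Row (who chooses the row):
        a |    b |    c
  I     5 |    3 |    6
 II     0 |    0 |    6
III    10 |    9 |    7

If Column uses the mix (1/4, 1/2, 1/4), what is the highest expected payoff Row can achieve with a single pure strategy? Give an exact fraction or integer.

35/4

I: (5)·(1/4) + (3)·(1/2) + (6)·(1/4) = 17/4.
II: (0)·(1/4) + (0)·(1/2) + (6)·(1/4) = 3/2.
III: (10)·(1/4) + (9)·(1/2) + (7)·(1/4) = 35/4.
The best pure response is III with expected payoff 35/4.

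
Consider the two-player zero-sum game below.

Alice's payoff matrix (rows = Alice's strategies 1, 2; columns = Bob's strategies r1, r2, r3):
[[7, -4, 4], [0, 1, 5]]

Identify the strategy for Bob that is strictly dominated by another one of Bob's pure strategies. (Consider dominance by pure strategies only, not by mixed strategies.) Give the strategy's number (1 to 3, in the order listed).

3

Bob prefers columns that give Alice less. Compare r3 with r2: -4 < 4, 1 < 5.
So r2 strictly dominates r3 for Bob; r3 is strictly dominated.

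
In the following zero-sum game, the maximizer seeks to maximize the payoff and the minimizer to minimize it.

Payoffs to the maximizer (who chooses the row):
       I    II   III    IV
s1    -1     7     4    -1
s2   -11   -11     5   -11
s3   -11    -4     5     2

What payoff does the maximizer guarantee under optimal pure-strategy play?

Row minima: -1, -11, -11 → the maximizer's maximin is -1.
Column maxima: -1, 7, 5, 2 → the minimizer's minimax is -1.
They coincide at (s1, I), so the value is -1.

-1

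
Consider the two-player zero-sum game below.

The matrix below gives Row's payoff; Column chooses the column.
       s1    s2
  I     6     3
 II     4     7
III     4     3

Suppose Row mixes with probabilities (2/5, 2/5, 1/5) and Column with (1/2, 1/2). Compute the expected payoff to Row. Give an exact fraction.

47/10

Against (1/2, 1/2), each row's expected payoff is I: 9/2; II: 11/2; III: 7/2.
Taking the (2/5, 2/5, 1/5)-weighted average: (2/5)·(9/2) + (2/5)·(11/2) + (1/5)·(7/2) = 47/10.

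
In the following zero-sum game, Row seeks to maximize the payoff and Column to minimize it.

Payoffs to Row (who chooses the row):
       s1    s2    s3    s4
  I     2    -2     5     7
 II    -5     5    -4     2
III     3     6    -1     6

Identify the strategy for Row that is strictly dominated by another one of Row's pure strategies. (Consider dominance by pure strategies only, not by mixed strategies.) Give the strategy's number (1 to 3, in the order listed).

2

Compare II with III: 3 > -5, 6 > 5, -1 > -4, 6 > 2.
So III strictly dominates II for Row; II is strictly dominated.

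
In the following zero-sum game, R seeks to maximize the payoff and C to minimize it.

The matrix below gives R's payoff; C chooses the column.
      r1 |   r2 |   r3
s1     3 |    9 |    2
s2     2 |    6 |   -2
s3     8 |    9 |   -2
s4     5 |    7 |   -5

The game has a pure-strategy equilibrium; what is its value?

Row minima: 2, -2, -2, -5 → R's maximin is 2.
Column maxima: 8, 9, 2 → C's minimax is 2.
They coincide at (s1, r3), so the value is 2.

2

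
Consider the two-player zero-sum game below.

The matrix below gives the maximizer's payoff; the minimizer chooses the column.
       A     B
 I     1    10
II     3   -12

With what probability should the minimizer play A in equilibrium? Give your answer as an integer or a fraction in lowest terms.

Row minima are 1 and -12, so the maximizer's maximin is 1; column maxima are 3 and 10, so the minimizer's minimax is 3. These differ, so the equilibrium is in mixed strategies.
Let the minimizer play A with probability q. The maximizer is indifferent when q + 10(1−q) = 3q − 12(1−q), giving q = 11/12.

11/12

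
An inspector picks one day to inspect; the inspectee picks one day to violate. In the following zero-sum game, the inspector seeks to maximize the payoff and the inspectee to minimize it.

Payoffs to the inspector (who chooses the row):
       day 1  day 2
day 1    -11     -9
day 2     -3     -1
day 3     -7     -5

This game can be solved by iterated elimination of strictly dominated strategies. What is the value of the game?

Column day 2 is strictly dominated by day 1 for the inspectee (-11<-9, -3<-1, -7<-5); eliminate day 2.
Row day 1 is strictly dominated by row day 2 (-3>-11); eliminate day 1.
Row day 3 is strictly dominated by row day 2 (-3>-7); eliminate day 3.
Only (day 2, day 1) remains, with payoff -3.

-3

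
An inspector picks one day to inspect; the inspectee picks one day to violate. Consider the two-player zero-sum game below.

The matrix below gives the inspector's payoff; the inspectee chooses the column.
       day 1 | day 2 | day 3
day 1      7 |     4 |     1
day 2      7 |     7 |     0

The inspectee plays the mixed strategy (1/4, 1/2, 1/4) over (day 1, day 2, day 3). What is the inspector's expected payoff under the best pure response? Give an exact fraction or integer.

day 1: (7)·(1/4) + (4)·(1/2) + (1)·(1/4) = 4.
day 2: (7)·(1/4) + (7)·(1/2) + (0)·(1/4) = 21/4.
The best pure response is day 2 with expected payoff 21/4.

21/4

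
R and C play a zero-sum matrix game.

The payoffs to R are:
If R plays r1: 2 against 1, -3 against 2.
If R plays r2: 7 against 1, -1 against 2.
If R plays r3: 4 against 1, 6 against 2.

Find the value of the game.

23/5

Row r1 is strictly dominated by row r2, so R never plays it.
The remaining 2×2 game on (r2, r3) × (1, 2) has no saddle point. Let R play r2 with probability p; indifference gives 7p + 4(1−p) = −p + 6(1−p), so p = 1/5.
Similarly C's optimal q on 1 is 7/10, and the value is 7·(7/10) + (-1)·(3/10) = 23/5.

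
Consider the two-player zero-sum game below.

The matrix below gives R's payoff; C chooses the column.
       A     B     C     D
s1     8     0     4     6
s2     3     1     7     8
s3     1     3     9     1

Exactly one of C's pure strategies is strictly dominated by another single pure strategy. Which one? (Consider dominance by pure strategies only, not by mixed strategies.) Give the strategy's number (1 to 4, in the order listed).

3

C prefers columns that give R less. Compare C with B: 0 < 4, 1 < 7, 3 < 9.
So B strictly dominates C for C; C is strictly dominated.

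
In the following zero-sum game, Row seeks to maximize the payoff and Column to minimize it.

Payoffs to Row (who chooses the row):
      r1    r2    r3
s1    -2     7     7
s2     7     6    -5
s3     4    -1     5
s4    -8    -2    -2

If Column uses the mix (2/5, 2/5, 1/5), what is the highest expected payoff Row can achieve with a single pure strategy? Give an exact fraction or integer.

s1: (-2)·(2/5) + (7)·(2/5) + (7)·(1/5) = 17/5.
s2: (7)·(2/5) + (6)·(2/5) + (-5)·(1/5) = 21/5.
s3: (4)·(2/5) + (-1)·(2/5) + (5)·(1/5) = 11/5.
s4: (-8)·(2/5) + (-2)·(2/5) + (-2)·(1/5) = -22/5.
The best pure response is s2 with expected payoff 21/5.

21/5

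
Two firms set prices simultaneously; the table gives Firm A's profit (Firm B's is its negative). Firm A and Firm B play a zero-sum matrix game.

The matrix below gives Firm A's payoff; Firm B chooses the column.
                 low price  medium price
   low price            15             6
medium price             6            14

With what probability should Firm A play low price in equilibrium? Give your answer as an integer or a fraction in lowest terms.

8/17

Row minima are 6 and 6, so Firm A's maximin is 6; column maxima are 15 and 14, so Firm B's minimax is 14. These differ, so the equilibrium is in mixed strategies.
Let Firm A play low price with probability p. Firm B is indifferent when 15p + 6(1−p) = 6p + 14(1−p), giving p = 8/17.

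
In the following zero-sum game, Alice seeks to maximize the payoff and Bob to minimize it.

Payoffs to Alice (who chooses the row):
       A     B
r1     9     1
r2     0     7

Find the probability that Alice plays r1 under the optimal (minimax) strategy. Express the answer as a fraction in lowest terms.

Row minima are 1 and 0, so Alice's maximin is 1; column maxima are 9 and 7, so Bob's minimax is 7. These differ, so the equilibrium is in mixed strategies.
Let Alice play r1 with probability p. Bob is indifferent when 9p = p + 7(1−p), giving p = 7/15.

7/15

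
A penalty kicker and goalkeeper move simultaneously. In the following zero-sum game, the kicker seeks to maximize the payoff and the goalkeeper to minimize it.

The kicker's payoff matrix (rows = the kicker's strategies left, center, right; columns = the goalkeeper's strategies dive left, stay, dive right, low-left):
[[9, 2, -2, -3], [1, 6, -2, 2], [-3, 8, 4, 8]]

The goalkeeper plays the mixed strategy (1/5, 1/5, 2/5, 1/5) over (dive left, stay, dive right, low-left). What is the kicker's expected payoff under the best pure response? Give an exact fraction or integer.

21/5

left: (9)·(1/5) + (2)·(1/5) + (-2)·(2/5) + (-3)·(1/5) = 4/5.
center: (1)·(1/5) + (6)·(1/5) + (-2)·(2/5) + (2)·(1/5) = 1.
right: (-3)·(1/5) + (8)·(1/5) + (4)·(2/5) + (8)·(1/5) = 21/5.
The best pure response is right with expected payoff 21/5.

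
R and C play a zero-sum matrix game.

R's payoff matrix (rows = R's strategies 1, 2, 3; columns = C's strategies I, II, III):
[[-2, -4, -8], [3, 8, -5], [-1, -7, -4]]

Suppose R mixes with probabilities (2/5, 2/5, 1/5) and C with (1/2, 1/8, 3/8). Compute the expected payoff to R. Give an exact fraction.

Against (1/2, 1/8, 3/8), each row's expected payoff is 1: -9/2; 2: 5/8; 3: -23/8.
Taking the (2/5, 2/5, 1/5)-weighted average: (2/5)·(-9/2) + (2/5)·(5/8) + (1/5)·(-23/8) = -17/8.

-17/8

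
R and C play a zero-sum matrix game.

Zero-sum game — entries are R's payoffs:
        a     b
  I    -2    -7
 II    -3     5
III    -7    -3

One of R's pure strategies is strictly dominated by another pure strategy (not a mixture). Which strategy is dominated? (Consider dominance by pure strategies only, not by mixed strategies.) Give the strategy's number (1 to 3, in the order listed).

Compare III with II: -3 > -7, 5 > -3.
So II strictly dominates III for R; III is strictly dominated.

3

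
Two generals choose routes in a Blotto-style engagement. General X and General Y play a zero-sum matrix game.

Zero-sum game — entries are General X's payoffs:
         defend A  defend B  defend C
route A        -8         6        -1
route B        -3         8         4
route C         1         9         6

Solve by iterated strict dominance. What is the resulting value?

Row route B is strictly dominated by row route C (1>-3, 9>8, 6>4); eliminate route B.
Row route A is strictly dominated by row route C (1>-8, 9>6, 6>-1); eliminate route A.
Column defend C is strictly dominated by defend A for General Y (1<6); eliminate defend C.
Column defend B is strictly dominated by defend A for General Y (1<9); eliminate defend B.
Only (route C, defend A) remains, with payoff 1.

1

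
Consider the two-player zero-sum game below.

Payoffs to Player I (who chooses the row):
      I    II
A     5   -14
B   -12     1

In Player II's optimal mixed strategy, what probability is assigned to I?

Row minima are -14 and -12, so Player I's maximin is -12; column maxima are 5 and 1, so Player II's minimax is 1. These differ, so the equilibrium is in mixed strategies.
Let Player II play I with probability q. Player I is indifferent when 5q − 14(1−q) = −12q + (1−q), giving q = 15/32.

15/32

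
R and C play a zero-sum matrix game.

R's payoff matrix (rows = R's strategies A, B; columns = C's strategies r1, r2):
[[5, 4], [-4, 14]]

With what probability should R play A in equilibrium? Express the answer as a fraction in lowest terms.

Row minima are 4 and -4, so R's maximin is 4; column maxima are 5 and 14, so C's minimax is 5. These differ, so the equilibrium is in mixed strategies.
Let R play A with probability p. C is indifferent when 5p − 4(1−p) = 4p + 14(1−p), giving p = 18/19.

18/19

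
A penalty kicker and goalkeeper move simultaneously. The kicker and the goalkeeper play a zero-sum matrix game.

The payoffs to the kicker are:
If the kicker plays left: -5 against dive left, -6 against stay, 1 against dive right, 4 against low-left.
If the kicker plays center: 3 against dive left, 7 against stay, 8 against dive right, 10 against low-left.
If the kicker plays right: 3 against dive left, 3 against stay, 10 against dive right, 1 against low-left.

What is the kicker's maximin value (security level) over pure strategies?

The worst-case payoff for each row is left: -6, center: 3, right: 1.
The best of these is 3.

3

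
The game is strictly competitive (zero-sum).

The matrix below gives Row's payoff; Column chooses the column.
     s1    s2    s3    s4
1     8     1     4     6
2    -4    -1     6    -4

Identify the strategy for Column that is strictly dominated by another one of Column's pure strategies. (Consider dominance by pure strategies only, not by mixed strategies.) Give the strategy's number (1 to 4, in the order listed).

Column prefers columns that give Row less. Compare s3 with s2: 1 < 4, -1 < 6.
So s2 strictly dominates s3 for Column; s3 is strictly dominated.

3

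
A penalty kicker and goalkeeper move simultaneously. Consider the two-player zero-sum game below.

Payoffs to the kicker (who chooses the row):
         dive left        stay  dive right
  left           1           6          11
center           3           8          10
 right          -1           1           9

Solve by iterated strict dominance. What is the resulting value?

3

Column stay is strictly dominated by dive left for the goalkeeper (1<6, 3<8, -1<1); eliminate stay.
Row right is strictly dominated by row left (1>-1, 11>9); eliminate right.
Column dive right is strictly dominated by dive left for the goalkeeper (1<11, 3<10); eliminate dive right.
Row left is strictly dominated by row center (3>1); eliminate left.
Only (center, dive left) remains, with payoff 3.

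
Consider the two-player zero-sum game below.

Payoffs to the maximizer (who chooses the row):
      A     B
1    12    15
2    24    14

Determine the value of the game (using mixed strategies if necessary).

Row minima are 12 and 14, so the maximizer's maximin is 14; column maxima are 24 and 15, so the minimizer's minimax is 15. These differ, so the equilibrium is in mixed strategies.
Let the maximizer play 1 with probability p. The minimizer is indifferent when 12p + 24(1−p) = 15p + 14(1−p), giving p = 10/13.
Let the minimizer play A with probability q. The maximizer is indifferent when 12q + 15(1−q) = 24q + 14(1−q), giving q = 1/13.
The value is 12·(1/13) + (15)·(12/13) = 192/13.

192/13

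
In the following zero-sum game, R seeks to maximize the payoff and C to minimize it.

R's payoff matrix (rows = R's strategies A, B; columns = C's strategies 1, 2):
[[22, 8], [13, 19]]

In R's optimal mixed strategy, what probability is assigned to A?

Row minima are 8 and 13, so R's maximin is 13; column maxima are 22 and 19, so C's minimax is 19. These differ, so the equilibrium is in mixed strategies.
Let R play A with probability p. C is indifferent when 22p + 13(1−p) = 8p + 19(1−p), giving p = 3/10.

3/10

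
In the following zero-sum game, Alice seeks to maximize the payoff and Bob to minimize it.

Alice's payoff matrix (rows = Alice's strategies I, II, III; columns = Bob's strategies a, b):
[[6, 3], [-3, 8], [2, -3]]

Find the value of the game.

57/14

Row III is strictly dominated by row I, so Alice never plays it.
The remaining 2×2 game on (I, II) × (a, b) has no saddle point. Let Alice play I with probability p; indifference gives 6p − 3(1−p) = 3p + 8(1−p), so p = 11/14.
Similarly Bob's optimal q on a is 5/14, and the value is 6·(5/14) + (3)·(9/14) = 57/14.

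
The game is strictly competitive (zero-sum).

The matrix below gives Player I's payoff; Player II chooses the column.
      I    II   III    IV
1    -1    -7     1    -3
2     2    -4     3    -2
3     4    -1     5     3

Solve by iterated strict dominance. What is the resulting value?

Column IV is strictly dominated by II for Player II (-7<-3, -4<-2, -1<3); eliminate IV.
Column III is strictly dominated by I for Player II (-1<1, 2<3, 4<5); eliminate III.
Column I is strictly dominated by II for Player II (-7<-1, -4<2, -1<4); eliminate I.
Row 1 is strictly dominated by row 2 (-4>-7); eliminate 1.
Row 2 is strictly dominated by row 3 (-1>-4); eliminate 2.
Only (3, II) remains, with payoff -1.

-1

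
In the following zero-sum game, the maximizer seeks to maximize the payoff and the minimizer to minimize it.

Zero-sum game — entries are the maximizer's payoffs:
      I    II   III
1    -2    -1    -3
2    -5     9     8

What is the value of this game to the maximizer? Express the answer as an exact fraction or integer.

-31/14

Column II is strictly dominated by III for the minimizer (it gives the maximizer more in every row).
The remaining 2×2 game on (1, 2) × (I, III) has no saddle point. Let the maximizer play 1 with probability p; indifference gives −2p − 5(1−p) = −3p + 8(1−p), so p = 13/14.
Similarly the minimizer's optimal q on I is 11/14, and the value is -2·(11/14) + (-3)·(3/14) = -31/14.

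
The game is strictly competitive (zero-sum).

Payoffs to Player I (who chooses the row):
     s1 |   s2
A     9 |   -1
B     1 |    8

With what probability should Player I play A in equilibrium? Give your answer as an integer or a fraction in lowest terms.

7/17

Row minima are -1 and 1, so Player I's maximin is 1; column maxima are 9 and 8, so Player II's minimax is 8. These differ, so the equilibrium is in mixed strategies.
Let Player I play A with probability p. Player II is indifferent when 9p + (1−p) = −p + 8(1−p), giving p = 7/17.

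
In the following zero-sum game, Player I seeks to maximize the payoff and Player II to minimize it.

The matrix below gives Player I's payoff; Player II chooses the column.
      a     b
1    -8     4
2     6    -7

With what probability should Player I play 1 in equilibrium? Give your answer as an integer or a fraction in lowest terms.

Row minima are -8 and -7, so Player I's maximin is -7; column maxima are 6 and 4, so Player II's minimax is 4. These differ, so the equilibrium is in mixed strategies.
Let Player I play 1 with probability p. Player II is indifferent when −8p + 6(1−p) = 4p − 7(1−p), giving p = 13/25.

13/25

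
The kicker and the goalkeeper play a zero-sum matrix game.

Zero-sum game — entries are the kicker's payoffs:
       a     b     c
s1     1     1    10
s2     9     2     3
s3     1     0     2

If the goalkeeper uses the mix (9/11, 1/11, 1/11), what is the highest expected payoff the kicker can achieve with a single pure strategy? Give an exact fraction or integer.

86/11

s1: (1)·(9/11) + (1)·(1/11) + (10)·(1/11) = 20/11.
s2: (9)·(9/11) + (2)·(1/11) + (3)·(1/11) = 86/11.
s3: (1)·(9/11) + (0)·(1/11) + (2)·(1/11) = 1.
The best pure response is s2 with expected payoff 86/11.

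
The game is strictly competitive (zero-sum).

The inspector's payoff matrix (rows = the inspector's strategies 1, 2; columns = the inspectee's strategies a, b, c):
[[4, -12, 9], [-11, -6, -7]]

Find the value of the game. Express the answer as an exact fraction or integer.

-52/7

Column c is strictly dominated by a for the inspectee (it gives the inspector more in every row).
The remaining 2×2 game on (1, 2) × (a, b) has no saddle point. Let the inspector play 1 with probability p; indifference gives 4p − 11(1−p) = −12p − 6(1−p), so p = 5/21.
Similarly the inspectee's optimal q on a is 2/7, and the value is 4·(2/7) + (-12)·(5/7) = -52/7.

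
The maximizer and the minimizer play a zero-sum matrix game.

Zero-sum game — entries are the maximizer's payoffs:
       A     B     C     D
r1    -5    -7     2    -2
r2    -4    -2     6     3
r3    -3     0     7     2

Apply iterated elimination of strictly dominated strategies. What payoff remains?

-3

Row r1 is strictly dominated by row r2 (-4>-5, -2>-7, 6>2, 3>-2); eliminate r1.
Column D is strictly dominated by A for the minimizer (-4<3, -3<2); eliminate D.
Column C is strictly dominated by A for the minimizer (-4<6, -3<7); eliminate C.
Row r2 is strictly dominated by row r3 (-3>-4, 0>-2); eliminate r2.
Column B is strictly dominated by A for the minimizer (-3<0); eliminate B.
Only (r3, A) remains, with payoff -3.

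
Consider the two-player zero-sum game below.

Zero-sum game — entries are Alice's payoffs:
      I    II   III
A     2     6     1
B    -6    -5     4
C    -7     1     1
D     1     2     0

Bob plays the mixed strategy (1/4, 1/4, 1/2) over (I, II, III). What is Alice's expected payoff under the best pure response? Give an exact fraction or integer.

A: (2)·(1/4) + (6)·(1/4) + (1)·(1/2) = 5/2.
B: (-6)·(1/4) + (-5)·(1/4) + (4)·(1/2) = -3/4.
C: (-7)·(1/4) + (1)·(1/4) + (1)·(1/2) = -1.
D: (1)·(1/4) + (2)·(1/4) + (0)·(1/2) = 3/4.
The best pure response is A with expected payoff 5/2.

5/2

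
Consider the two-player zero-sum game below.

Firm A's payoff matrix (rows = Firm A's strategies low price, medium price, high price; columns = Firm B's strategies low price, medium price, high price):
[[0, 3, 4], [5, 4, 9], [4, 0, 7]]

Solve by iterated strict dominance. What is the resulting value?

4

Column high price is strictly dominated by low price for Firm B (0<4, 5<9, 4<7); eliminate high price.
Row low price is strictly dominated by row medium price (5>0, 4>3); eliminate low price.
Row high price is strictly dominated by row medium price (5>4, 4>0); eliminate high price.
Column low price is strictly dominated by medium price for Firm B (4<5); eliminate low price.
Only (medium price, medium price) remains, with payoff 4.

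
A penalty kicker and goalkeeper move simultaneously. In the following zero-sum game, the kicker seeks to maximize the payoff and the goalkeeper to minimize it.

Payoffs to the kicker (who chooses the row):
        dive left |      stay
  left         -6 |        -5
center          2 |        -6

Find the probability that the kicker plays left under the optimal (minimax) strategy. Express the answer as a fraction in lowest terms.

8/9

Row minima are -6 and -6, so the kicker's maximin is -6; column maxima are 2 and -5, so the goalkeeper's minimax is -5. These differ, so the equilibrium is in mixed strategies.
Let the kicker play left with probability p. The goalkeeper is indifferent when −6p + 2(1−p) = −5p − 6(1−p), giving p = 8/9.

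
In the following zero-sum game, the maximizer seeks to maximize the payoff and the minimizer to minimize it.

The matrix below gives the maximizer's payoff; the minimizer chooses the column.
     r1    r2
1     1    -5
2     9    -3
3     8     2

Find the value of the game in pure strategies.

2

Row minima: -5, -3, 2 → the maximizer's maximin is 2.
Column maxima: 9, 2 → the minimizer's minimax is 2.
They coincide at (3, r2), so the value is 2.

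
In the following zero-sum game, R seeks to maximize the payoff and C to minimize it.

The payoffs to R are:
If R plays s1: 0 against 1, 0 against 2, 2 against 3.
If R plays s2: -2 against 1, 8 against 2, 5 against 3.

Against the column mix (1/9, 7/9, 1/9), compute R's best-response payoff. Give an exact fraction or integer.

59/9

s1: (0)·(1/9) + (0)·(7/9) + (2)·(1/9) = 2/9.
s2: (-2)·(1/9) + (8)·(7/9) + (5)·(1/9) = 59/9.
The best pure response is s2 with expected payoff 59/9.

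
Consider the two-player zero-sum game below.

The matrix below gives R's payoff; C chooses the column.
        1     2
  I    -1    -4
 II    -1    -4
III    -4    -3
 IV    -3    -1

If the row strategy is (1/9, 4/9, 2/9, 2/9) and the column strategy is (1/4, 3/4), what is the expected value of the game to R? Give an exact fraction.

Against (1/4, 3/4), each row's expected payoff is I: -13/4; II: -13/4; III: -13/4; IV: -3/2.
Taking the (1/9, 4/9, 2/9, 2/9)-weighted average: (1/9)·(-13/4) + (4/9)·(-13/4) + (2/9)·(-13/4) + (2/9)·(-3/2) = -103/36.

-103/36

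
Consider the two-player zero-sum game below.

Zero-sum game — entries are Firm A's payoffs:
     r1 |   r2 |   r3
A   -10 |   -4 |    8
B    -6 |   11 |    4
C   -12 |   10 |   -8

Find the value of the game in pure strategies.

-6

Row minima: -10, -6, -12 → Firm A's maximin is -6.
Column maxima: -6, 11, 8 → Firm B's minimax is -6.
They coincide at (B, r1), so the value is -6.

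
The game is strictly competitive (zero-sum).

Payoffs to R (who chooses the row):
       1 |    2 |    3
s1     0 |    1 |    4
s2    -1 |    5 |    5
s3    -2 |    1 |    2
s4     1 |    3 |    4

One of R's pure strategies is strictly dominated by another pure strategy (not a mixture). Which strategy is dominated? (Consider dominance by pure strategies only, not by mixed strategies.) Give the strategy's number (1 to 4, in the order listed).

Compare s3 with s2: -1 > -2, 5 > 1, 5 > 2.
So s2 strictly dominates s3 for R; s3 is strictly dominated.

3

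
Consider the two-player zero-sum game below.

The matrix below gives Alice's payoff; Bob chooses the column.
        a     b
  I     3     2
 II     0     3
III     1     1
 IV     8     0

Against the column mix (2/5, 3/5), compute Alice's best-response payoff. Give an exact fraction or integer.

I: (3)·(2/5) + (2)·(3/5) = 12/5.
II: (0)·(2/5) + (3)·(3/5) = 9/5.
III: (1)·(2/5) + (1)·(3/5) = 1.
IV: (8)·(2/5) + (0)·(3/5) = 16/5.
The best pure response is IV with expected payoff 16/5.

16/5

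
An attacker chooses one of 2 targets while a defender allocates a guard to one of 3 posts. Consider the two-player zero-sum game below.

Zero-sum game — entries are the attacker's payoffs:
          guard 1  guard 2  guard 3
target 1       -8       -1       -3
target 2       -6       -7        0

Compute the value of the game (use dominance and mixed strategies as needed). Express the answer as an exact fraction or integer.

-25/4

Column guard 3 is strictly dominated by guard 1 for the defender (it gives the attacker more in every row).
The remaining 2×2 game on (target 1, target 2) × (guard 1, guard 2) has no saddle point. Let the attacker play target 1 with probability p; indifference gives −8p − 6(1−p) = −p − 7(1−p), so p = 1/8.
Similarly the defender's optimal q on guard 1 is 3/4, and the value is -8·(3/4) + (-1)·(1/4) = -25/4.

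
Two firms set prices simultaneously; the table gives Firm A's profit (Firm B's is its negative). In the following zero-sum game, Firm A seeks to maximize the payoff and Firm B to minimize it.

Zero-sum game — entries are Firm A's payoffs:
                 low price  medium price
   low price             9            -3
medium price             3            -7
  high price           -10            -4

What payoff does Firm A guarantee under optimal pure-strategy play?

-3

Row minima: -3, -7, -10 → Firm A's maximin is -3.
Column maxima: 9, -3 → Firm B's minimax is -3.
They coincide at (low price, medium price), so the value is -3.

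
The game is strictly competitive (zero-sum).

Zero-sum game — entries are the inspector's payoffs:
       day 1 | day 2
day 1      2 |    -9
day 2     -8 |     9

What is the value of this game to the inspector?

-27/14

Row minima are -9 and -8, so the inspector's maximin is -8; column maxima are 2 and 9, so the inspectee's minimax is 2. These differ, so the equilibrium is in mixed strategies.
Let the inspector play day 1 with probability p. The inspectee is indifferent when 2p − 8(1−p) = −9p + 9(1−p), giving p = 17/28.
Let the inspectee play day 1 with probability q. The inspector is indifferent when 2q − 9(1−q) = −8q + 9(1−q), giving q = 9/14.
The value is 2·(9/14) + (-9)·(5/14) = -27/14.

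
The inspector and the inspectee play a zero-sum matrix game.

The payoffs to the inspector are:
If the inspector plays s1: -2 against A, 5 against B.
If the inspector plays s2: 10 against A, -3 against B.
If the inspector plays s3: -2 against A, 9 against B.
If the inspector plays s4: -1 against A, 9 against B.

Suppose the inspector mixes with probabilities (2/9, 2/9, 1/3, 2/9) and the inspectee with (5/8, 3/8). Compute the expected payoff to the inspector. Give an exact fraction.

Against (5/8, 3/8), each row's expected payoff is s1: 5/8; s2: 41/8; s3: 17/8; s4: 11/4.
Taking the (2/9, 2/9, 1/3, 2/9)-weighted average: (2/9)·(5/8) + (2/9)·(41/8) + (1/3)·(17/8) + (2/9)·(11/4) = 187/72.

187/72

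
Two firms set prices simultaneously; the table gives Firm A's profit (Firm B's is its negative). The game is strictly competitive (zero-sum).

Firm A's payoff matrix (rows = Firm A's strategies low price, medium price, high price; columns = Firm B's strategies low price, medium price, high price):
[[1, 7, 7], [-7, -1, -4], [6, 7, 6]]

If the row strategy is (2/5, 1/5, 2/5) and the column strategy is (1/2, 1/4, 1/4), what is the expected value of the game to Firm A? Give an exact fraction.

63/20

Against (1/2, 1/4, 1/4), each row's expected payoff is low price: 4; medium price: -19/4; high price: 25/4.
Taking the (2/5, 1/5, 2/5)-weighted average: (2/5)·(4) + (1/5)·(-19/4) + (2/5)·(25/4) = 63/20.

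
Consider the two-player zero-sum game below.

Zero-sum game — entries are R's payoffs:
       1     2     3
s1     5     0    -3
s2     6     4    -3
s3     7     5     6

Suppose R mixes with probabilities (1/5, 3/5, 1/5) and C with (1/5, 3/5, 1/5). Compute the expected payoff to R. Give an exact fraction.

Against (1/5, 3/5, 1/5), each row's expected payoff is s1: 2/5; s2: 3; s3: 28/5.
Taking the (1/5, 3/5, 1/5)-weighted average: (1/5)·(2/5) + (3/5)·(3) + (1/5)·(28/5) = 3.

3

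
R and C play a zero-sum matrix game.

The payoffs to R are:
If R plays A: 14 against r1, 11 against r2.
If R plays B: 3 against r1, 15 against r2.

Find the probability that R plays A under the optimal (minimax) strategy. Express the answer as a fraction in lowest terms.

Row minima are 11 and 3, so R's maximin is 11; column maxima are 14 and 15, so C's minimax is 14. These differ, so the equilibrium is in mixed strategies.
Let R play A with probability p. C is indifferent when 14p + 3(1−p) = 11p + 15(1−p), giving p = 4/5.

4/5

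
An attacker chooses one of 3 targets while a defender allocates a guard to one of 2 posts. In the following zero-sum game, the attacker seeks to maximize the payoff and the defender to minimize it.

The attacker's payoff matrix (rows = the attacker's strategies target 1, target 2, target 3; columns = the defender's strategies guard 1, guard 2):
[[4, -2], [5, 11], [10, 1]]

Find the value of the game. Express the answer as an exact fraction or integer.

7

Row target 1 is strictly dominated by row target 3, so the attacker never plays it.
The remaining 2×2 game on (target 2, target 3) × (guard 1, guard 2) has no saddle point. Let the attacker play target 2 with probability p; indifference gives 5p + 10(1−p) = 11p + (1−p), so p = 3/5.
Similarly the defender's optimal q on guard 1 is 2/3, and the value is 5·(2/3) + (11)·(1/3) = 7.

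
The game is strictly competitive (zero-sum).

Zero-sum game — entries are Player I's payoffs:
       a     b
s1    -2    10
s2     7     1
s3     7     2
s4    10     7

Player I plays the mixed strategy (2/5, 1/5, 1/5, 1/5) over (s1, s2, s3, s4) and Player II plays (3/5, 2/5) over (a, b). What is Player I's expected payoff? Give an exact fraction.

Against (3/5, 2/5), each row's expected payoff is s1: 14/5; s2: 23/5; s3: 5; s4: 44/5.
Taking the (2/5, 1/5, 1/5, 1/5)-weighted average: (2/5)·(14/5) + (1/5)·(23/5) + (1/5)·(5) + (1/5)·(44/5) = 24/5.

24/5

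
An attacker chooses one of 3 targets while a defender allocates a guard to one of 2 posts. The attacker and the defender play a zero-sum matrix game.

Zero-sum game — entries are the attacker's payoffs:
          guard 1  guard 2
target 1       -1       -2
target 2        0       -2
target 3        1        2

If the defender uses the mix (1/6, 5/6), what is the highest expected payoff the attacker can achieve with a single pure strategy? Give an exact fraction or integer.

target 1: (-1)·(1/6) + (-2)·(5/6) = -11/6.
target 2: (0)·(1/6) + (-2)·(5/6) = -5/3.
target 3: (1)·(1/6) + (2)·(5/6) = 11/6.
The best pure response is target 3 with expected payoff 11/6.

11/6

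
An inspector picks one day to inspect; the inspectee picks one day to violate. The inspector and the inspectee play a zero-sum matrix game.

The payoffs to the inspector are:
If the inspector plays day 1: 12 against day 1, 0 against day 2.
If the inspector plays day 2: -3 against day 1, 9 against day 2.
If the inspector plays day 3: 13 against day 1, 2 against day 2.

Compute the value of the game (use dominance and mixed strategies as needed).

123/23

Row day 1 is strictly dominated by row day 3, so the inspector never plays it.
The remaining 2×2 game on (day 2, day 3) × (day 1, day 2) has no saddle point. Let the inspector play day 2 with probability p; indifference gives −3p + 13(1−p) = 9p + 2(1−p), so p = 11/23.
Similarly the inspectee's optimal q on day 1 is 7/23, and the value is -3·(7/23) + (9)·(16/23) = 123/23.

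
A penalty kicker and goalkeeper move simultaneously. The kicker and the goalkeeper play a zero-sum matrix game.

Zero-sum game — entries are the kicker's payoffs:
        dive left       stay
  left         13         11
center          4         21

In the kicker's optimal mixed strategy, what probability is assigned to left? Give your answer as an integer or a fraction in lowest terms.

17/19

Row minima are 11 and 4, so the kicker's maximin is 11; column maxima are 13 and 21, so the goalkeeper's minimax is 13. These differ, so the equilibrium is in mixed strategies.
Let the kicker play left with probability p. The goalkeeper is indifferent when 13p + 4(1−p) = 11p + 21(1−p), giving p = 17/19.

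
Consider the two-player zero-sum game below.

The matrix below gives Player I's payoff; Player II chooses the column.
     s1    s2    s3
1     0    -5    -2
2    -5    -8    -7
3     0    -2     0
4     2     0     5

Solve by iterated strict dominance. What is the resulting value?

0

Column s1 is strictly dominated by s2 for Player II (-5<0, -8<-5, -2<0, 0<2); eliminate s1.
Column s3 is strictly dominated by s2 for Player II (-5<-2, -8<-7, -2<0, 0<5); eliminate s3.
Row 1 is strictly dominated by row 3 (-2>-5); eliminate 1.
Row 2 is strictly dominated by row 3 (-2>-8); eliminate 2.
Row 3 is strictly dominated by row 4 (0>-2); eliminate 3.
Only (4, s2) remains, with payoff 0.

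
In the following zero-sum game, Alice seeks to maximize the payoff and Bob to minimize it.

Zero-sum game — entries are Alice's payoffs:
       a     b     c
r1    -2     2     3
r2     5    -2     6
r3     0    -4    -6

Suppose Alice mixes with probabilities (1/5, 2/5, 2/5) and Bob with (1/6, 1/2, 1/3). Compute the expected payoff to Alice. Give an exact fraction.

-8/15

Against (1/6, 1/2, 1/3), each row's expected payoff is r1: 5/3; r2: 11/6; r3: -4.
Taking the (1/5, 2/5, 2/5)-weighted average: (1/5)·(5/3) + (2/5)·(11/6) + (2/5)·(-4) = -8/15.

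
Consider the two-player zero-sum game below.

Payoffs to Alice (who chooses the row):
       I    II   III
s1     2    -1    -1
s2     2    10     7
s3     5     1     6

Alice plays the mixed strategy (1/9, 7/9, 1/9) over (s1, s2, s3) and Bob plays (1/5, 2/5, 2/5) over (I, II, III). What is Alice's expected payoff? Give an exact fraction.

269/45

Against (1/5, 2/5, 2/5), each row's expected payoff is s1: -2/5; s2: 36/5; s3: 19/5.
Taking the (1/9, 7/9, 1/9)-weighted average: (1/9)·(-2/5) + (7/9)·(36/5) + (1/9)·(19/5) = 269/45.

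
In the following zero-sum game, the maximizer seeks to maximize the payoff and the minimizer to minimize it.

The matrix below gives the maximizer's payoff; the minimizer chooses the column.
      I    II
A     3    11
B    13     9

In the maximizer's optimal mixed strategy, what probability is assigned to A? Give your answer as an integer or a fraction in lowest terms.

Row minima are 3 and 9, so the maximizer's maximin is 9; column maxima are 13 and 11, so the minimizer's minimax is 11. These differ, so the equilibrium is in mixed strategies.
Let the maximizer play A with probability p. The minimizer is indifferent when 3p + 13(1−p) = 11p + 9(1−p), giving p = 1/3.

1/3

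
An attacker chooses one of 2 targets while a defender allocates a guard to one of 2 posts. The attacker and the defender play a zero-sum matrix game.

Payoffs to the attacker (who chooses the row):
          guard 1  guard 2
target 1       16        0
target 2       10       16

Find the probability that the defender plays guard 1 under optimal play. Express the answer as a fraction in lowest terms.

8/11

Row minima are 0 and 10, so the attacker's maximin is 10; column maxima are 16 and 16, so the defender's minimax is 16. These differ, so the equilibrium is in mixed strategies.
Let the defender play guard 1 with probability q. The attacker is indifferent when 16q = 10q + 16(1−q), giving q = 8/11.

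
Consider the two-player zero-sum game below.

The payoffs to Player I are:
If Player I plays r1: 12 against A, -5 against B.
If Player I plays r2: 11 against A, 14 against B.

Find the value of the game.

Row minima are -5 and 11, so Player I's maximin is 11; column maxima are 12 and 14, so Player II's minimax is 12. These differ, so the equilibrium is in mixed strategies.
Let Player I play r1 with probability p. Player II is indifferent when 12p + 11(1−p) = −5p + 14(1−p), giving p = 3/20.
Let Player II play A with probability q. Player I is indifferent when 12q − 5(1−q) = 11q + 14(1−q), giving q = 19/20.
The value is 12·(19/20) + (-5)·(1/20) = 223/20.

223/20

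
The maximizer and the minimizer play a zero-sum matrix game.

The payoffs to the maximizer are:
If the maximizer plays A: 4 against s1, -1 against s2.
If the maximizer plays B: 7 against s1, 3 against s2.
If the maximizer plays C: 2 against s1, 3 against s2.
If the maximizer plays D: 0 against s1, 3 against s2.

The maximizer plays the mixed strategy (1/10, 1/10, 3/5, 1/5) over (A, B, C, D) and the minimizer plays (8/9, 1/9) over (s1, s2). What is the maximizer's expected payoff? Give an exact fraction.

Against (8/9, 1/9), each row's expected payoff is A: 31/9; B: 59/9; C: 19/9; D: 1/3.
Taking the (1/10, 1/10, 3/5, 1/5)-weighted average: (1/10)·(31/9) + (1/10)·(59/9) + (3/5)·(19/9) + (1/5)·(1/3) = 7/3.

7/3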